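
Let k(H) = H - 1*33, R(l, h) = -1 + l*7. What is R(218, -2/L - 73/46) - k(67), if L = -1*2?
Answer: 1491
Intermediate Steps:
L = -2
R(l, h) = -1 + 7*l
k(H) = -33 + H (k(H) = H - 33 = -33 + H)
R(218, -2/L - 73/46) - k(67) = (-1 + 7*218) - (-33 + 67) = (-1 + 1526) - 1*34 = 1525 - 34 = 1491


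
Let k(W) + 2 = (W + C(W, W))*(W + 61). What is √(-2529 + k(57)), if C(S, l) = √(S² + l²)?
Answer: √(4195 + 6726*√2) ≈ 117.08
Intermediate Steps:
k(W) = -2 + (61 + W)*(W + √2*√(W²)) (k(W) = -2 + (W + √(W² + W²))*(W + 61) = -2 + (W + √(2*W²))*(61 + W) = -2 + (W + √2*√(W²))*(61 + W) = -2 + (61 + W)*(W + √2*√(W²)))
√(-2529 + k(57)) = √(-2529 + (-2 + 57² + 61*57 + 61*√2*√(57²) + 57*√2*√(57²))) = √(-2529 + (-2 + 3249 + 3477 + 61*√2*√3249 + 57*√2*√3249)) = √(-2529 + (-2 + 3249 + 3477 + 61*√2*57 + 57*√2*57)) = √(-2529 + (-2 + 3249 + 3477 + 3477*√2 + 3249*√2)) = √(-2529 + (6724 + 6726*√2)) = √(4195 + 6726*√2)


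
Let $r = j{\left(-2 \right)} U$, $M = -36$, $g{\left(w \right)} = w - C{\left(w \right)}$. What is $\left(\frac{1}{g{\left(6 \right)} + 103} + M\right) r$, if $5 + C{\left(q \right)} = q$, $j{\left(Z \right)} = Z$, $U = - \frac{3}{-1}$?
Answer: $\frac{3887}{18} \approx 215.94$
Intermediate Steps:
$U = 3$ ($U = \left(-3\right) \left(-1\right) = 3$)
$C{\left(q \right)} = -5 + q$
$g{\left(w \right)} = 5$ ($g{\left(w \right)} = w - \left(-5 + w\right) = 5$)
$r = -6$ ($r = \left(-2\right) 3 = -6$)
$\left(\frac{1}{g{\left(6 \right)} + 103} + M\right) r = \left(\frac{1}{5 + 103} - 36\right) \left(-6\right) = \left(\frac{1}{108} - 36\right) \left(-6\right) = \left(- \frac{3887}{108}\right) \left(-6\right) = \frac{3887}{18}$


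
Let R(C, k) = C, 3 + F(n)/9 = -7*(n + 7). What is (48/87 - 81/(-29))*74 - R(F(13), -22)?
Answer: 44501/29 ≈ 1534.5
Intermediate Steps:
F(n) = -468 - 63*n (F(n) = -27 + 9*(-7*(n + 7)) = -27 + 9*(-7*(7 + n)) = -27 + 9*(-49 - 7*n) = -27 + (-441 - 63*n) = -468 - 63*n)
(48/87 - 81/(-29))*74 - R(F(13), -22) = (48/87 - 81/(-29))*74 - (-468 - 63*13) = (48*(1/87) - 81*(-1/29))*74 - (-468 - 819) = (16/29 + 81/29)*74 - 1*(-1287) = (97/29)*74 + 1287 = 7178/29 + 1287 = 44501/29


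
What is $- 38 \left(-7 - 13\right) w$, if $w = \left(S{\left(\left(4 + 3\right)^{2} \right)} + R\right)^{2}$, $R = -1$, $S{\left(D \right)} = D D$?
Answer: $4377600000$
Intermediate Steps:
$S{\left(D \right)} = D^{2}$
$w = 5760000$ ($w = \left(\left(\left(4 + 3\right)^{2}\right)^{2} - 1\right)^{2} = \left(\left(7^{2}\right)^{2} - 1\right)^{2} = \left(49^{2} - 1\right)^{2} = \left(2401 - 1\right)^{2} = 2400^{2} = 5760000$)
$- 38 \left(-7 - 13\right) w = - 38 \left(-7 - 13\right) 5760000 = \left(-38\right) \left(-20\right) 5760000 = 760 \cdot 5760000 = 4377600000$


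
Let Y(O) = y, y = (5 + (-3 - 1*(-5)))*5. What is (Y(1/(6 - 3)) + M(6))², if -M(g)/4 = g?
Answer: 121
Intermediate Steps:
M(g) = -4*g
y = 35 (y = (5 + (-3 + 5))*5 = (5 + 2)*5 = 7*5 = 35)
Y(O) = 35
(Y(1/(6 - 3)) + M(6))² = (35 - 4*6)² = (35 - 24)² = 11² = 121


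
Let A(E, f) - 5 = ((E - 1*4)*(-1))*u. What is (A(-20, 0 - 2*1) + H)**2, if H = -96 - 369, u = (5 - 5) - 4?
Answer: 309136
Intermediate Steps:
u = -4 (u = 0 - 4 = -4)
H = -465
A(E, f) = -11 + 4*E (A(E, f) = 5 + ((E - 1*4)*(-1))*(-4) = 5 + ((E - 4)*(-1))*(-4) = 5 + ((-4 + E)*(-1))*(-4) = 5 + (4 - E)*(-4) = 5 + (-16 + 4*E) = -11 + 4*E)
(A(-20, 0 - 2*1) + H)**2 = ((-11 + 4*(-20)) - 465)**2 = ((-11 - 80) - 465)**2 = (-91 - 465)**2 = (-556)**2 = 309136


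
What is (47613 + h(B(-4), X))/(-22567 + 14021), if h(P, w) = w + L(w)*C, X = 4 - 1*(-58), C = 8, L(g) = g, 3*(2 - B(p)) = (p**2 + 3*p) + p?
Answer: -48171/8546 ≈ -5.6367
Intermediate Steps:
B(p) = 2 - 4*p/3 - p**2/3 (B(p) = 2 - ((p**2 + 3*p) + p)/3 = 2 - (p**2 + 4*p)/3 = 2 + (-4*p/3 - p**2/3) = 2 - 4*p/3 - p**2/3)
X = 62 (X = 4 + 58 = 62)
h(P, w) = 9*w (h(P, w) = w + w*8 = w + 8*w = 9*w)
(47613 + h(B(-4), X))/(-22567 + 14021) = (47613 + 9*62)/(-22567 + 14021) = (47613 + 558)/(-8546) = 48171*(-1/8546) = -48171/8546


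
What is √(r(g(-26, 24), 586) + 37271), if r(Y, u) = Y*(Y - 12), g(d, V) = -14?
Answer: √37635 ≈ 194.00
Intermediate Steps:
r(Y, u) = Y*(-12 + Y)
√(r(g(-26, 24), 586) + 37271) = √(-14*(-12 - 14) + 37271) = √(-14*(-26) + 37271) = √(364 + 37271) = √37635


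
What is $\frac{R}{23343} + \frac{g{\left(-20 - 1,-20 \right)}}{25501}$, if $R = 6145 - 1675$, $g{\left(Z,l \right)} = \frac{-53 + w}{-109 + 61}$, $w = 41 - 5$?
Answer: $\frac{1823963797}{9524317488} \approx 0.19151$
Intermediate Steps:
$w = 36$
$g{\left(Z,l \right)} = \frac{17}{48}$ ($g{\left(Z,l \right)} = \frac{-53 + 36}{-109 + 61} = - \frac{17}{-48} = \left(-17\right) \left(- \frac{1}{48}\right) = \frac{17}{48}$)
$R = 4470$ ($R = 6145 - 1675 = 4470$)
$\frac{R}{23343} + \frac{g{\left(-20 - 1,-20 \right)}}{25501} = \frac{4470}{23343} + \frac{17}{48 \cdot 25501} = 4470 \cdot \frac{1}{23343} + \frac{17}{48} \cdot \frac{1}{25501} = \frac{1490}{7781} + \frac{17}{1224048} = \frac{1823963797}{9524317488}$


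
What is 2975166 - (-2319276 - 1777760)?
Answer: 7072202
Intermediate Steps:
2975166 - (-2319276 - 1777760) = 2975166 - 1*(-4097036) = 2975166 + 4097036 = 7072202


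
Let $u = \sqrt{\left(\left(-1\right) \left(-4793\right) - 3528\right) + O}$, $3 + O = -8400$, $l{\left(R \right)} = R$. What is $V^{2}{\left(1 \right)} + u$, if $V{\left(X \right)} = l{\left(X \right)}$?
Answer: $1 + i \sqrt{7138} \approx 1.0 + 84.487 i$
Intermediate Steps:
$O = -8403$ ($O = -3 - 8400 = -8403$)
$V{\left(X \right)} = X$
$u = i \sqrt{7138}$ ($u = \sqrt{\left(\left(-1\right) \left(-4793\right) - 3528\right) - 8403} = \sqrt{\left(4793 - 3528\right) - 8403} = \sqrt{1265 - 8403} = \sqrt{-7138} = i \sqrt{7138} \approx 84.487 i$)
$V^{2}{\left(1 \right)} + u = 1^{2} + i \sqrt{7138} = 1 + i \sqrt{7138}$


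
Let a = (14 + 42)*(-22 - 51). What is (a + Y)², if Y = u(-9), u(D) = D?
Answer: 16785409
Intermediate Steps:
Y = -9
a = -4088 (a = 56*(-73) = -4088)
(a + Y)² = (-4088 - 9)² = (-4097)² = 16785409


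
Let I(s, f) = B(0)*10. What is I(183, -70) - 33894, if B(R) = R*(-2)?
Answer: -33894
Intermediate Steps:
B(R) = -2*R
I(s, f) = 0 (I(s, f) = -2*0*10 = 0*10 = 0)
I(183, -70) - 33894 = 0 - 33894 = -33894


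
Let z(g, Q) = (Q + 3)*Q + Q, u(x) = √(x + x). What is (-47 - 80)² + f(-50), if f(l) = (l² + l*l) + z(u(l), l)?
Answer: 23429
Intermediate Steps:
u(x) = √2*√x (u(x) = √(2*x) = √2*√x)
z(g, Q) = Q + Q*(3 + Q) (z(g, Q) = (3 + Q)*Q + Q = Q*(3 + Q) + Q = Q + Q*(3 + Q))
f(l) = 2*l² + l*(4 + l) (f(l) = (l² + l*l) + l*(4 + l) = (l² + l²) + l*(4 + l) = 2*l² + l*(4 + l))
(-47 - 80)² + f(-50) = (-47 - 80)² - 50*(4 + 3*(-50)) = (-127)² - 50*(4 - 150) = 16129 - 50*(-146) = 16129 + 7300 = 23429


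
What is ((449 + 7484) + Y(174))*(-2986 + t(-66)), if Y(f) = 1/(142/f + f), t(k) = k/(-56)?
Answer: -2520895373825/106463 ≈ -2.3679e+7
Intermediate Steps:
t(k) = -k/56 (t(k) = k*(-1/56) = -k/56)
Y(f) = 1/(f + 142/f)
((449 + 7484) + Y(174))*(-2986 + t(-66)) = ((449 + 7484) + 174/(142 + 174²))*(-2986 - 1/56*(-66)) = (7933 + 174/(142 + 30276))*(-2986 + 33/28) = (7933 + 174/30418)*(-83575/28) = (7933 + 174*(1/30418))*(-83575/28) = (7933 + 87/15209)*(-83575/28) = (120653084/15209)*(-83575/28) = -2520895373825/106463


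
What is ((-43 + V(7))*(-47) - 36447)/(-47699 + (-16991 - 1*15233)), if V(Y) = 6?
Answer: 34708/79923 ≈ 0.43427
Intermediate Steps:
((-43 + V(7))*(-47) - 36447)/(-47699 + (-16991 - 1*15233)) = ((-43 + 6)*(-47) - 36447)/(-47699 + (-16991 - 1*15233)) = (-37*(-47) - 36447)/(-47699 + (-16991 - 15233)) = (1739 - 36447)/(-47699 - 32224) = -34708/(-79923) = -34708*(-1/79923) = 34708/79923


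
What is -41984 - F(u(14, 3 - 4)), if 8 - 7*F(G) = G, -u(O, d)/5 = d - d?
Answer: -293896/7 ≈ -41985.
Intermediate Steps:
u(O, d) = 0 (u(O, d) = -5*(d - d) = -5*0 = 0)
F(G) = 8/7 - G/7
-41984 - F(u(14, 3 - 4)) = -41984 - (8/7 - ⅐*0) = -41984 - (8/7 + 0) = -41984 - 1*8/7 = -41984 - 8/7 = -293896/7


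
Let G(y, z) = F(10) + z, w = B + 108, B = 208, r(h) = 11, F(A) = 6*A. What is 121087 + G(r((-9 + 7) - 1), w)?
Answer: 121463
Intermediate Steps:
w = 316 (w = 208 + 108 = 316)
G(y, z) = 60 + z (G(y, z) = 6*10 + z = 60 + z)
121087 + G(r((-9 + 7) - 1), w) = 121087 + (60 + 316) = 121087 + 376 = 121463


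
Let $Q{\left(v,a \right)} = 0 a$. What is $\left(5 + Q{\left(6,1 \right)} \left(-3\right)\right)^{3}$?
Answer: $125$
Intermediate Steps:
$Q{\left(v,a \right)} = 0$
$\left(5 + Q{\left(6,1 \right)} \left(-3\right)\right)^{3} = \left(5 + 0 \left(-3\right)\right)^{3} = \left(5 + 0\right)^{3} = 5^{3} = 125$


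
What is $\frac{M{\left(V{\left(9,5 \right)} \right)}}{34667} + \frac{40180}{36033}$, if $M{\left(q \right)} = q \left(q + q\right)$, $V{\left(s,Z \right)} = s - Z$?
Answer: $\frac{1394073116}{1249156011} \approx 1.116$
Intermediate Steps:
$M{\left(q \right)} = 2 q^{2}$ ($M{\left(q \right)} = q 2 q = 2 q^{2}$)
$\frac{M{\left(V{\left(9,5 \right)} \right)}}{34667} + \frac{40180}{36033} = \frac{2 \left(9 - 5\right)^{2}}{34667} + \frac{40180}{36033} = 2 \left(9 - 5\right)^{2} \cdot \frac{1}{34667} + 40180 \cdot \frac{1}{36033} = 2 \cdot 4^{2} \cdot \frac{1}{34667} + \frac{40180}{36033} = 2 \cdot 16 \cdot \frac{1}{34667} + \frac{40180}{36033} = 32 \cdot \frac{1}{34667} + \frac{40180}{36033} = \frac{32}{34667} + \frac{40180}{36033} = \frac{1394073116}{1249156011}$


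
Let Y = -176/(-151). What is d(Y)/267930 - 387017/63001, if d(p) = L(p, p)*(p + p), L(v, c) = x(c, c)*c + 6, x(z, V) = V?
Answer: -178503898784181523/29058261869975715 ≈ -6.1430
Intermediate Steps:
L(v, c) = 6 + c² (L(v, c) = c*c + 6 = c² + 6 = 6 + c²)
Y = 176/151 (Y = -176*(-1/151) = 176/151 ≈ 1.1656)
d(p) = 2*p*(6 + p²) (d(p) = (6 + p²)*(p + p) = (6 + p²)*(2*p) = 2*p*(6 + p²))
d(Y)/267930 - 387017/63001 = (2*(176/151)*(6 + (176/151)²))/267930 - 387017/63001 = (2*(176/151)*(6 + 30976/22801))*(1/267930) - 387017*1/63001 = (2*(176/151)*(167782/22801))*(1/267930) - 387017/63001 = (59059264/3442951)*(1/267930) - 387017/63001 = 29529632/461234930715 - 387017/63001 = -178503898784181523/29058261869975715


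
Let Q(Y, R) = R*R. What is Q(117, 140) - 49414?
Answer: -29814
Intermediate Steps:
Q(Y, R) = R²
Q(117, 140) - 49414 = 140² - 49414 = 19600 - 49414 = -29814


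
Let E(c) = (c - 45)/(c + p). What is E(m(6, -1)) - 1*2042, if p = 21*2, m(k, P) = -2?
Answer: -81727/40 ≈ -2043.2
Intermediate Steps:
p = 42
E(c) = (-45 + c)/(42 + c) (E(c) = (c - 45)/(c + 42) = (-45 + c)/(42 + c))
E(m(6, -1)) - 1*2042 = (-45 - 2)/(42 - 2) - 1*2042 = -47/40 - 2042 = -81727/40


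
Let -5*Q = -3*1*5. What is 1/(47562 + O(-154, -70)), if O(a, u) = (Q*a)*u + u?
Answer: 1/79832 ≈ 1.2526e-5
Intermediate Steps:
Q = 3 (Q = -(-3*1)*5/5 = -(-3)*5/5 = -⅕*(-15) = 3)
O(a, u) = u + 3*a*u (O(a, u) = (3*a)*u + u = 3*a*u + u = u + 3*a*u)
1/(47562 + O(-154, -70)) = 1/(47562 - 70*(1 + 3*(-154))) = 1/(47562 - 70*(1 - 462)) = 1/(47562 - 70*(-461)) = 1/(47562 + 32270) = 1/79832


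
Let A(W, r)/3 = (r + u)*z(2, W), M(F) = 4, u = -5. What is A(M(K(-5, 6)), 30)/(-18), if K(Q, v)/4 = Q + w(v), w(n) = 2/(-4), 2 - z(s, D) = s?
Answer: 0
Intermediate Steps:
z(s, D) = 2 - s
w(n) = -½ (w(n) = 2*(-¼) = -½)
K(Q, v) = -2 + 4*Q (K(Q, v) = 4*(Q - ½) = 4*(-½ + Q) = -2 + 4*Q)
A(W, r) = 0 (A(W, r) = 3*((r - 5)*(2 - 1*2)) = 3*((-5 + r)*(2 - 2)) = 3*((-5 + r)*0) = 3*0 = 0)
A(M(K(-5, 6)), 30)/(-18) = 0/(-18) = 0*(-1/18) = 0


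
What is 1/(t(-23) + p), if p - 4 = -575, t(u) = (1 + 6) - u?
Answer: -1/541 ≈ -0.0018484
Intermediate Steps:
t(u) = 7 - u
p = -571 (p = 4 - 575 = -571)
1/(t(-23) + p) = 1/((7 - 1*(-23)) - 571) = 1/((7 + 23) - 571) = 1/(30 - 571) = 1/(-541) = -1/541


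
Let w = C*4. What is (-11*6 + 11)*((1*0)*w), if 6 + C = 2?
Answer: 0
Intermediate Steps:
C = -4 (C = -6 + 2 = -4)
w = -16 (w = -4*4 = -16)
(-11*6 + 11)*((1*0)*w) = (-11*6 + 11)*((1*0)*(-16)) = (-66 + 11)*(0*(-16)) = -55*0 = 0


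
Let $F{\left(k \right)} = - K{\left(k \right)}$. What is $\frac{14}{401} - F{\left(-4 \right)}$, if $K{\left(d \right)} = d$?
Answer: $- \frac{1590}{401} \approx -3.9651$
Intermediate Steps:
$F{\left(k \right)} = - k$
$\frac{14}{401} - F{\left(-4 \right)} = \frac{14}{401} - \left(-1\right) \left(-4\right) = 14 \cdot \frac{1}{401} - 4 = \frac{14}{401} - 4 = - \frac{1590}{401}$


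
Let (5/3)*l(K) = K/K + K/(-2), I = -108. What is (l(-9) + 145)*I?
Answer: -80082/5 ≈ -16016.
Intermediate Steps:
l(K) = ⅗ - 3*K/10 (l(K) = 3*(K/K + K/(-2))/5 = 3*(1 + K*(-½))/5 = 3*(1 - K/2)/5 = ⅗ - 3*K/10)
(l(-9) + 145)*I = ((⅗ - 3/10*(-9)) + 145)*(-108) = ((⅗ + 27/10) + 145)*(-108) = (33/10 + 145)*(-108) = (1483/10)*(-108) = -80082/5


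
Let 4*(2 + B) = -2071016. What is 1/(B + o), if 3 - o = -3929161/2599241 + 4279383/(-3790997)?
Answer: -9853714833277/5101764397488354761 ≈ -1.9314e-6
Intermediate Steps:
o = 55579729811651/9853714833277 (o = 3 - (-3929161/2599241 + 4279383/(-3790997)) = 3 - (-3929161*1/2599241 + 4279383*(-1/3790997)) = 3 - (-3929161/2599241 - 4279383/3790997) = 3 - 1*(-26018585311820/9853714833277) = 3 + 26018585311820/9853714833277 = 55579729811651/9853714833277 ≈ 5.6405)
B = -517756 (B = -2 + (1/4)*(-2071016) = -2 - 517754 = -517756)
1/(B + o) = 1/(-517756 + 55579729811651/9853714833277) = 1/(-5101764397488354761/9853714833277) = -9853714833277/5101764397488354761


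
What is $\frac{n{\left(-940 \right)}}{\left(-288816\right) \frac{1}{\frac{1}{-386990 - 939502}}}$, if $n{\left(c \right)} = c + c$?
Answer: $- \frac{235}{47889014184} \approx -4.9072 \cdot 10^{-9}$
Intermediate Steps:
$n{\left(c \right)} = 2 c$
$\frac{n{\left(-940 \right)}}{\left(-288816\right) \frac{1}{\frac{1}{-386990 - 939502}}} = \frac{2 \left(-940\right)}{\left(-288816\right) \frac{1}{\frac{1}{-386990 - 939502}}} = - \frac{1880}{\left(-288816\right) \frac{1}{\frac{1}{-1326492}}} = - \frac{1880}{\left(-288816\right) \frac{1}{- \frac{1}{1326492}}} = - \frac{1880}{\left(-288816\right) \left(-1326492\right)} = - \frac{1880}{383112113472} = \left(-1880\right) \frac{1}{383112113472} = - \frac{235}{47889014184}$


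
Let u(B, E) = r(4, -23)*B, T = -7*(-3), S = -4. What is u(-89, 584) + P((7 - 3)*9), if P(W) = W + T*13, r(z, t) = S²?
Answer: -1115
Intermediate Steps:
r(z, t) = 16 (r(z, t) = (-4)² = 16)
T = 21
u(B, E) = 16*B
P(W) = 273 + W (P(W) = W + 21*13 = W + 273 = 273 + W)
u(-89, 584) + P((7 - 3)*9) = 16*(-89) + (273 + (7 - 3)*9) = -1424 + (273 + 4*9) = -1424 + (273 + 36) = -1424 + 309 = -1115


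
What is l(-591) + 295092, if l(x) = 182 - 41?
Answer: 295233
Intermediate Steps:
l(x) = 141
l(-591) + 295092 = 141 + 295092 = 295233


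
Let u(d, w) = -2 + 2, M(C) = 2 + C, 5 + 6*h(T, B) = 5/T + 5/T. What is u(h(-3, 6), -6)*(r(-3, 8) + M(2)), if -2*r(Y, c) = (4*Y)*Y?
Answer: 0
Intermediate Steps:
h(T, B) = -⅚ + 5/(3*T) (h(T, B) = -⅚ + (5/T + 5/T)/6 = -⅚ + (10/T)/6 = -⅚ + 5/(3*T))
r(Y, c) = -2*Y² (r(Y, c) = -4*Y*Y/2 = -2*Y²)
u(d, w) = 0
u(h(-3, 6), -6)*(r(-3, 8) + M(2)) = 0*(-2*(-3)² + (2 + 2)) = 0*(-2*9 + 4) = 0*(-18 + 4) = 0*(-14) = 0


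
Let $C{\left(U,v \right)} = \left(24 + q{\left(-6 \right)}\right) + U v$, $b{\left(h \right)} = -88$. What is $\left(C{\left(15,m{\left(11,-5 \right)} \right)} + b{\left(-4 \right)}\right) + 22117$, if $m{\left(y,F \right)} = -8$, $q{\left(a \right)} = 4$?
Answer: $21937$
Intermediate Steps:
$C{\left(U,v \right)} = 28 + U v$ ($C{\left(U,v \right)} = \left(24 + 4\right) + U v = 28 + U v$)
$\left(C{\left(15,m{\left(11,-5 \right)} \right)} + b{\left(-4 \right)}\right) + 22117 = \left(\left(28 + 15 \left(-8\right)\right) - 88\right) + 22117 = \left(\left(28 - 120\right) - 88\right) + 22117 = \left(-92 - 88\right) + 22117 = -180 + 22117 = 21937$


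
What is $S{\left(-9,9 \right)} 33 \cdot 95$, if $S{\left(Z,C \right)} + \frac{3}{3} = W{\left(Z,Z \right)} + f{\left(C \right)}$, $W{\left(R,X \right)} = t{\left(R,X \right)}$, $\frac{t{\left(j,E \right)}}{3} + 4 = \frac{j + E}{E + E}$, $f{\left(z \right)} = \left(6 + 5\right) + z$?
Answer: $31350$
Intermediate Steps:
$f{\left(z \right)} = 11 + z$
$t{\left(j,E \right)} = -12 + \frac{3 \left(E + j\right)}{2 E}$ ($t{\left(j,E \right)} = -12 + 3 \frac{j + E}{E + E} = -12 + 3 \frac{E + j}{2 E} = -12 + \frac{3 \left(E + j\right)}{2 E}$)
$W{\left(R,X \right)} = \frac{3 \left(R - 7 X\right)}{2 X}$
$S{\left(Z,C \right)} = 1 + C$ ($S{\left(Z,C \right)} = -1 + \left(\frac{3 \left(Z - 7 Z\right)}{2 Z} + \left(11 + C\right)\right) = -1 + \left(\frac{3 \left(- 6 Z\right)}{2 Z} + \left(11 + C\right)\right) = -1 + \left(-9 + \left(11 + C\right)\right) = -1 + \left(2 + C\right) = 1 + C$)
$S{\left(-9,9 \right)} 33 \cdot 95 = \left(1 + 9\right) 33 \cdot 95 = 10 \cdot 33 \cdot 95 = 330 \cdot 95 = 31350$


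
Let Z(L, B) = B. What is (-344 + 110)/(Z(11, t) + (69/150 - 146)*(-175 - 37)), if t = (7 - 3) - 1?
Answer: -5850/771437 ≈ -0.0075833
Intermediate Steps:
t = 3 (t = 4 - 1 = 3)
(-344 + 110)/(Z(11, t) + (69/150 - 146)*(-175 - 37)) = (-344 + 110)/(3 + (69/150 - 146)*(-175 - 37)) = -234/(3 + (69*(1/150) - 146)*(-212)) = -234/(3 + (23/50 - 146)*(-212)) = -234/(3 - 7277/50*(-212)) = -234/(3 + 771362/25) = -234/771437/25 = -234*25/771437 = -5850/771437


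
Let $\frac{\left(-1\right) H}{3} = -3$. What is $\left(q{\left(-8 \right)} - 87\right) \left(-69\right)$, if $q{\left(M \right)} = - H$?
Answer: $6624$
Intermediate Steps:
$H = 9$ ($H = \left(-3\right) \left(-3\right) = 9$)
$q{\left(M \right)} = -9$ ($q{\left(M \right)} = \left(-1\right) 9 = -9$)
$\left(q{\left(-8 \right)} - 87\right) \left(-69\right) = \left(-9 - 87\right) \left(-69\right) = \left(-96\right) \left(-69\right) = 6624$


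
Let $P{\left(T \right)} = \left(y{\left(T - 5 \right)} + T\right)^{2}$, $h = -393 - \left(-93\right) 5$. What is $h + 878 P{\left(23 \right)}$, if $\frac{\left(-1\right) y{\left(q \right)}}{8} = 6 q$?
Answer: $620992790$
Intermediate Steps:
$y{\left(q \right)} = - 48 q$ ($y{\left(q \right)} = - 8 \cdot 6 q = - 48 q$)
$h = 72$ ($h = -393 - -465 = -393 + 465 = 72$)
$P{\left(T \right)} = \left(240 - 47 T\right)^{2}$ ($P{\left(T \right)} = \left(- 48 \left(T - 5\right) + T\right)^{2} = \left(- 48 \left(-5 + T\right) + T\right)^{2} = \left(\left(240 - 48 T\right) + T\right)^{2} = \left(240 - 47 T\right)^{2}$)
$h + 878 P{\left(23 \right)} = 72 + 878 \left(240 - 1081\right)^{2} = 72 + 878 \left(-841\right)^{2} = 72 + 878 \cdot 707281 = 72 + 620992718 = 620992790$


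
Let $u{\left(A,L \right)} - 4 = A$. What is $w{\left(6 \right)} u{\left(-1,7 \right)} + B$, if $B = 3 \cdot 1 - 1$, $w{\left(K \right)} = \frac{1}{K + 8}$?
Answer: $\frac{31}{14} \approx 2.2143$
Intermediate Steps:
$w{\left(K \right)} = \frac{1}{8 + K}$
$u{\left(A,L \right)} = 4 + A$
$B = 2$ ($B = 3 - 1 = 2$)
$w{\left(6 \right)} u{\left(-1,7 \right)} + B = \frac{4 - 1}{8 + 6} + 2 = \frac{1}{14} \cdot 3 + 2 = \frac{3}{14} + 2 = \frac{31}{14}$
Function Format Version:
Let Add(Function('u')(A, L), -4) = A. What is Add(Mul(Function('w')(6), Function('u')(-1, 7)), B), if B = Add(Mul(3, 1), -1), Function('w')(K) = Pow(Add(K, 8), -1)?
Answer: Rational(31, 14) ≈ 2.2143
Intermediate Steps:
Function('w')(K) = Pow(Add(8, K), -1)
Function('u')(A, L) = Add(4, A)
B = 2 (B = Add(3, -1) = 2)
Add(Mul(Function('w')(6), Function('u')(-1, 7)), B) = Add(Mul(Pow(Add(8, 6), -1), Add(4, -1)), 2) = Add(Mul(Pow(14, -1), 3), 2) = Add(Mul(Rational(1, 14), 3), 2) = Add(Rational(3, 14), 2) = Rational(31, 14)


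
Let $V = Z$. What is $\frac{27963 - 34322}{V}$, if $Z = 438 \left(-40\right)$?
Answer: $\frac{6359}{17520} \approx 0.36296$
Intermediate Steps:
$Z = -17520$
$V = -17520$
$\frac{27963 - 34322}{V} = \frac{27963 - 34322}{-17520} = \left(27963 - 34322\right) \left(- \frac{1}{17520}\right) = \left(-6359\right) \left(- \frac{1}{17520}\right) = \frac{6359}{17520}$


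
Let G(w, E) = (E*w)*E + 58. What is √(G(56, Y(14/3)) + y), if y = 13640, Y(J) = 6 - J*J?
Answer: √2238722/9 ≈ 166.25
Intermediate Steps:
Y(J) = 6 - J²
G(w, E) = 58 + w*E² (G(w, E) = w*E² + 58 = 58 + w*E²)
√(G(56, Y(14/3)) + y) = √((58 + 56*(6 - (14/3)²)²) + 13640) = √((58 + 56*(6 - 1*196/9)²) + 13640) = √((58 + 56*(6 - 196/9)²) + 13640) = √((58 + 56*(-142/9)²) + 13640) = √((58 + 56*(20164/81)) + 13640) = √((58 + 1129184/81) + 13640) = √(1133882/81 + 13640) = √(2238722/81) = √2238722/9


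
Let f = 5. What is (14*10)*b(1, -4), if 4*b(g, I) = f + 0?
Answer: 175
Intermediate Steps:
b(g, I) = 5/4 (b(g, I) = (5 + 0)/4 = (¼)*5 = 5/4)
(14*10)*b(1, -4) = (14*10)*(5/4) = 140*(5/4) = 175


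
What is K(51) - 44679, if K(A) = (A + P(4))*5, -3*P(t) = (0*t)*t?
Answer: -44424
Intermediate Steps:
P(t) = 0 (P(t) = -0*t*t/3 = -0*t = -⅓*0 = 0)
K(A) = 5*A (K(A) = (A + 0)*5 = A*5 = 5*A)
K(51) - 44679 = 5*51 - 44679 = 255 - 44679 = -44424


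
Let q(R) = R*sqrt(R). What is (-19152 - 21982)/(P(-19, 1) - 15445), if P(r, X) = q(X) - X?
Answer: 41134/15445 ≈ 2.6633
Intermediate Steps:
q(R) = R**(3/2)
P(r, X) = X**(3/2) - X
(-19152 - 21982)/(P(-19, 1) - 15445) = (-19152 - 21982)/((1**(3/2) - 1*1) - 15445) = -41134/((1 - 1) - 15445) = -41134/(0 - 15445) = -41134/(-15445) = -41134*(-1/15445) = 41134/15445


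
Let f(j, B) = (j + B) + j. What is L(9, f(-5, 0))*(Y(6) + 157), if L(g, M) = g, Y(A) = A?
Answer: 1467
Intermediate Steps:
f(j, B) = B + 2*j (f(j, B) = (B + j) + j = B + 2*j)
L(9, f(-5, 0))*(Y(6) + 157) = 9*(6 + 157) = 9*163 = 1467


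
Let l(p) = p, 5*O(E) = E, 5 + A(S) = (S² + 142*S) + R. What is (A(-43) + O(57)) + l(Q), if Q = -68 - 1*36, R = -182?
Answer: -22683/5 ≈ -4536.6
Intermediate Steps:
Q = -104 (Q = -68 - 36 = -104)
A(S) = -187 + S² + 142*S (A(S) = -5 + ((S² + 142*S) - 182) = -5 + (-182 + S² + 142*S) = -187 + S² + 142*S)
O(E) = E/5
(A(-43) + O(57)) + l(Q) = ((-187 + (-43)² + 142*(-43)) + (⅕)*57) - 104 = ((-187 + 1849 - 6106) + 57/5) - 104 = (-4444 + 57/5) - 104 = -22163/5 - 104 = -22683/5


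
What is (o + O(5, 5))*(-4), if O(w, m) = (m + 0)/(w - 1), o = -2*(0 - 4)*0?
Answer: -5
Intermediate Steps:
o = 0 (o = -2*(-4)*0 = 8*0 = 0)
O(w, m) = m/(-1 + w)
(o + O(5, 5))*(-4) = (0 + 5/(-1 + 5))*(-4) = (0 + 5/4)*(-4) = (5/4)*(-4) = -5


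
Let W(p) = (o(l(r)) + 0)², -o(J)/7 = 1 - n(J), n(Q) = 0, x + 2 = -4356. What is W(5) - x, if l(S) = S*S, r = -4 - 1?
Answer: 4407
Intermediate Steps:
x = -4358 (x = -2 - 4356 = -4358)
r = -5
l(S) = S²
o(J) = -7 (o(J) = -7*(1 - 1*0) = -7*(1 + 0) = -7*1 = -7)
W(p) = 49 (W(p) = (-7 + 0)² = (-7)² = 49)
W(5) - x = 49 - 1*(-4358) = 49 + 4358 = 4407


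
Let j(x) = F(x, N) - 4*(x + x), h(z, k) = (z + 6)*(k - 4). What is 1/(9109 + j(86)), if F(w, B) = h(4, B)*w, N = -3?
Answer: 1/2401 ≈ 0.00041649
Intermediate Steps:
h(z, k) = (-4 + k)*(6 + z) (h(z, k) = (6 + z)*(-4 + k) = (-4 + k)*(6 + z))
F(w, B) = w*(-40 + 10*B) (F(w, B) = (-24 - 4*4 + 6*B + B*4)*w = (-24 - 16 + 6*B + 4*B)*w = (-40 + 10*B)*w = w*(-40 + 10*B))
j(x) = -78*x (j(x) = 10*x*(-4 - 3) - 4*(x + x) = 10*x*(-7) - 8*x = -70*x - 8*x = -78*x)
1/(9109 + j(86)) = 1/(9109 - 78*86) = 1/(9109 - 6708) = 1/2401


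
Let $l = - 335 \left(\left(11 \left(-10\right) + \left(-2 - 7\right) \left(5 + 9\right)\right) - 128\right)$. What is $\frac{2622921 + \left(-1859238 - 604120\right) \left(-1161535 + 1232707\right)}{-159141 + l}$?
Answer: $\frac{175319492655}{37201} \approx 4.7128 \cdot 10^{6}$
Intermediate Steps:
$l = 121940$ ($l = - 335 \left(\left(-110 - 126\right) - 128\right) = - 335 \left(-236 - 128\right) = \left(-335\right) \left(-364\right) = 121940$)
$\frac{2622921 + \left(-1859238 - 604120\right) \left(-1161535 + 1232707\right)}{-159141 + l} = \frac{2622921 + \left(-1859238 - 604120\right) \left(-1161535 + 1232707\right)}{-159141 + 121940} = \frac{2622921 - 175322115576}{-37201} = \left(2622921 - 175322115576\right) \left(- \frac{1}{37201}\right) = \left(-175319492655\right) \left(- \frac{1}{37201}\right) = \frac{175319492655}{37201}$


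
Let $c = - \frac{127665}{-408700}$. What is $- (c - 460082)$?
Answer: $\frac{37607077147}{81740} \approx 4.6008 \cdot 10^{5}$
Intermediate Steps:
$c = \frac{25533}{81740}$ ($c = \left(-127665\right) \left(- \frac{1}{408700}\right) = \frac{25533}{81740} \approx 0.31237$)
$- (c - 460082) = - (\frac{25533}{81740} - 460082) = \left(-1\right) \left(- \frac{37607077147}{81740}\right) = \frac{37607077147}{81740}$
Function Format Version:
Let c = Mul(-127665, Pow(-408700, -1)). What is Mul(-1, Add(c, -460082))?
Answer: Rational(37607077147, 81740) ≈ 4.6008e+5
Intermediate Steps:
c = Rational(25533, 81740) (c = Mul(-127665, Rational(-1, 408700)) = Rational(25533, 81740) ≈ 0.31237)
Mul(-1, Add(c, -460082)) = Mul(-1, Add(Rational(25533, 81740), -460082)) = Mul(-1, Rational(-37607077147, 81740)) = Rational(37607077147, 81740)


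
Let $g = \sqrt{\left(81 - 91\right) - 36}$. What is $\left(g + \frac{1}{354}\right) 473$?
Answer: $\frac{473}{354} + 473 i \sqrt{46} \approx 1.3362 + 3208.0 i$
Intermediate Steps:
$g = i \sqrt{46}$ ($g = \sqrt{-10 - 36} = \sqrt{-46} = i \sqrt{46} \approx 6.7823 i$)
$\left(g + \frac{1}{354}\right) 473 = \left(i \sqrt{46} + \frac{1}{354}\right) 473 = \left(\frac{1}{354} + i \sqrt{46}\right) 473 = \frac{473}{354} + 473 i \sqrt{46}$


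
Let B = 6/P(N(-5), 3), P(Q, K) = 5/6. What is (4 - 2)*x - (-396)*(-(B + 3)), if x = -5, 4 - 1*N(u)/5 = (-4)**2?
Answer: -20246/5 ≈ -4049.2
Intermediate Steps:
N(u) = -60 (N(u) = 20 - 5*(-4)**2 = 20 - 5*16 = 20 - 80 = -60)
P(Q, K) = 5/6 (P(Q, K) = 5*(1/6) = 5/6)
B = 36/5 (B = 6/(5/6) = 6*(6/5) = 36/5 ≈ 7.2000)
(4 - 2)*x - (-396)*(-(B + 3)) = (4 - 2)*(-5) - (-396)*(-(36/5 + 3)) = 2*(-5) - (-396)*(-1*51/5) = -10 - (-396)*(-51)/5 = -10 - 44*459/5 = -10 - 20196/5 = -20246/5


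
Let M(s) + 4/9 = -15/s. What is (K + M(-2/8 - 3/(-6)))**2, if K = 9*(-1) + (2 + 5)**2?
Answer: 33856/81 ≈ 417.98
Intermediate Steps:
M(s) = -4/9 - 15/s
K = 40 (K = -9 + 7**2 = -9 + 49 = 40)
(K + M(-2/8 - 3/(-6)))**2 = (40 + (-4/9 - 15/(-2/8 - 3/(-6))))**2 = (40 + (-4/9 - 15/(-2*1/8 - 3*(-1/6))))**2 = (40 + (-4/9 - 15/(-1/4 + 1/2)))**2 = (40 + (-4/9 - 15/1/4))**2 = (40 + (-4/9 - 15*4))**2 = (40 + (-4/9 - 60))**2 = (40 - 544/9)**2 = (-184/9)**2 = 33856/81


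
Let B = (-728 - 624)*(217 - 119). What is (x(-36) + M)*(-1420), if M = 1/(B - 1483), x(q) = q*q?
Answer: -246564231860/133979 ≈ -1.8403e+6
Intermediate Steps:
x(q) = q²
B = -132496 (B = -1352*98 = -132496)
M = -1/133979 (M = 1/(-132496 - 1483) = 1/(-133979) = -1/133979 ≈ -7.4639e-6)
(x(-36) + M)*(-1420) = ((-36)² - 1/133979)*(-1420) = (1296 - 1/133979)*(-1420) = (173636783/133979)*(-1420) = -246564231860/133979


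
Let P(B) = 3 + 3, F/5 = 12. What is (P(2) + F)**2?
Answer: 4356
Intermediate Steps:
F = 60 (F = 5*12 = 60)
P(B) = 6
(P(2) + F)**2 = (6 + 60)**2 = 66**2 = 4356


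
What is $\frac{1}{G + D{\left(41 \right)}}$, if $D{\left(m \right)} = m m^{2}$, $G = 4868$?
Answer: $\frac{1}{73789} \approx 1.3552 \cdot 10^{-5}$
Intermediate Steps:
$D{\left(m \right)} = m^{3}$
$\frac{1}{G + D{\left(41 \right)}} = \frac{1}{4868 + 41^{3}} = \frac{1}{4868 + 68921} = \frac{1}{73789}$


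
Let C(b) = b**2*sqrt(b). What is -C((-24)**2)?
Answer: -7962624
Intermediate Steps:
C(b) = b**(5/2)
-C((-24)**2) = -((-24)**2)**(5/2) = -576**(5/2) = -1*7962624 = -7962624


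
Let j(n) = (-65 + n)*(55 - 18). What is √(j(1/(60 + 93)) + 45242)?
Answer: √111419666/51 ≈ 206.97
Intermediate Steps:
j(n) = -2405 + 37*n (j(n) = (-65 + n)*37 = -2405 + 37*n)
√(j(1/(60 + 93)) + 45242) = √((-2405 + 37/(60 + 93)) + 45242) = √((-2405 + 37/153) + 45242) = √(-367928/153 + 45242) = √(6554098/153) = √111419666/51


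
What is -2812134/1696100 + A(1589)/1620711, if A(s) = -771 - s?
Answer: -2280829651637/1374443963550 ≈ -1.6595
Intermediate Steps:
-2812134/1696100 + A(1589)/1620711 = -2812134/1696100 + (-771 - 1*1589)/1620711 = -2812134*1/1696100 + (-771 - 1589)*(1/1620711) = -1406067/848050 - 2360*1/1620711 = -1406067/848050 - 2360/1620711 = -2280829651637/1374443963550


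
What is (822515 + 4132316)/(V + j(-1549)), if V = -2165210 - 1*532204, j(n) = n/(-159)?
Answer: -112545447/61269611 ≈ -1.8369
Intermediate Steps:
j(n) = -n/159 (j(n) = n*(-1/159) = -n/159)
V = -2697414 (V = -2165210 - 532204 = -2697414)
(822515 + 4132316)/(V + j(-1549)) = (822515 + 4132316)/(-2697414 - 1/159*(-1549)) = 4954831/(-2697414 + 1549/159) = 4954831/(-428887277/159) = 4954831*(-159/428887277) = -112545447/61269611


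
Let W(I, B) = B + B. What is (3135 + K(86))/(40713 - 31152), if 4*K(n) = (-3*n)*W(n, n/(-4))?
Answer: 3939/6374 ≈ 0.61798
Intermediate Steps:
W(I, B) = 2*B
K(n) = 3*n**2/8 (K(n) = ((-3*n)*(2*(n/(-4))))/4 = ((-3*n)*(2*(n*(-1/4))))/4 = ((-3*n)*(2*(-n/4)))/4 = ((-3*n)*(-n/2))/4 = (3*n**2/2)/4 = 3*n**2/8)
(3135 + K(86))/(40713 - 31152) = (3135 + (3/8)*86**2)/(40713 - 31152) = (3135 + (3/8)*7396)/9561 = (3135 + 5547/2)*(1/9561) = (11817/2)*(1/9561) = 3939/6374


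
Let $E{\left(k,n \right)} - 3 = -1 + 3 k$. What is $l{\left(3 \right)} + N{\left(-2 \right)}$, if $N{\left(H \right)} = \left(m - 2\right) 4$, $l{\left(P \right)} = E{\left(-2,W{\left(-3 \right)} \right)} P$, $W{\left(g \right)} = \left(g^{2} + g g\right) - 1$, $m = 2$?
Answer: $-12$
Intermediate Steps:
$W{\left(g \right)} = -1 + 2 g^{2}$ ($W{\left(g \right)} = \left(g^{2} + g^{2}\right) - 1 = 2 g^{2} - 1 = -1 + 2 g^{2}$)
$E{\left(k,n \right)} = 2 + 3 k$ ($E{\left(k,n \right)} = 3 + \left(-1 + 3 k\right) = 2 + 3 k$)
$l{\left(P \right)} = - 4 P$ ($l{\left(P \right)} = \left(2 + 3 \left(-2\right)\right) P = \left(2 - 6\right) P = - 4 P$)
$N{\left(H \right)} = 0$ ($N{\left(H \right)} = \left(2 - 2\right) 4 = 0 \cdot 4 = 0$)
$l{\left(3 \right)} + N{\left(-2 \right)} = \left(-4\right) 3 + 0 = -12 + 0 = -12$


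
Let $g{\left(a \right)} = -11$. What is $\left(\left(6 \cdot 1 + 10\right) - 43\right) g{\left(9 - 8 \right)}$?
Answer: $297$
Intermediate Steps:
$\left(\left(6 \cdot 1 + 10\right) - 43\right) g{\left(9 - 8 \right)} = \left(\left(6 \cdot 1 + 10\right) - 43\right) \left(-11\right) = \left(\left(6 + 10\right) - 43\right) \left(-11\right) = \left(16 - 43\right) \left(-11\right) = \left(-27\right) \left(-11\right) = 297$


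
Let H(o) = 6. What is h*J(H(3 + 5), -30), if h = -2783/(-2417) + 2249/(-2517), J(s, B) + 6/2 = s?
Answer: 1568978/2027863 ≈ 0.77371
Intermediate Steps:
J(s, B) = -3 + s
h = 1568978/6083589 (h = -2783*(-1/2417) + 2249*(-1/2517) = 2783/2417 - 2249/2517 = 1568978/6083589 ≈ 0.25790)
h*J(H(3 + 5), -30) = 1568978*(-3 + 6)/6083589 = (1568978/6083589)*3 = 1568978/2027863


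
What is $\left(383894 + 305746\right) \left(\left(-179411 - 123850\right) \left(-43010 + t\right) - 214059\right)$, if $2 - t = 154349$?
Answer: $41275276143257520$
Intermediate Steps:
$t = -154347$ ($t = 2 - 154349 = -154347$)
$\left(383894 + 305746\right) \left(\left(-179411 - 123850\right) \left(-43010 + t\right) - 214059\right) = \left(383894 + 305746\right) \left(\left(-179411 - 123850\right) \left(-43010 - 154347\right) - 214059\right) = 689640 \left(\left(-303261\right) \left(-197357\right) - 214059\right) = 689640 \left(59850681177 - 214059\right) = 689640 \cdot 59850467118 = 41275276143257520$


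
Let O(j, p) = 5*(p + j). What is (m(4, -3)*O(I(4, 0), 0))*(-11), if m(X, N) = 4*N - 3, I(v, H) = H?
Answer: 0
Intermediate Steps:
O(j, p) = 5*j + 5*p (O(j, p) = 5*(j + p) = 5*j + 5*p)
m(X, N) = -3 + 4*N
(m(4, -3)*O(I(4, 0), 0))*(-11) = ((-3 + 4*(-3))*(5*0 + 5*0))*(-11) = ((-3 - 12)*(0 + 0))*(-11) = -15*0*(-11) = 0*(-11) = 0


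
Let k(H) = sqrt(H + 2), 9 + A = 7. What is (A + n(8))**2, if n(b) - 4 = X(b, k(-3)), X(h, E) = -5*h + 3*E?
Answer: 1435 - 228*I ≈ 1435.0 - 228.0*I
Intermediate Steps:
A = -2 (A = -9 + 7 = -2)
k(H) = sqrt(2 + H)
n(b) = 4 - 5*b + 3*I (n(b) = 4 + (-5*b + 3*sqrt(2 - 3)) = 4 + (-5*b + 3*sqrt(-1)) = 4 + (-5*b + 3*I) = 4 - 5*b + 3*I)
(A + n(8))**2 = (-2 + (4 - 5*8 + 3*I))**2 = (-2 + (4 - 40 + 3*I))**2 = (-2 + (-36 + 3*I))**2 = (-38 + 3*I)**2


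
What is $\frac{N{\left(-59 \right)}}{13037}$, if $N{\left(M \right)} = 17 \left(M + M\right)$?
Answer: $- \frac{2006}{13037} \approx -0.15387$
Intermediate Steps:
$N{\left(M \right)} = 34 M$ ($N{\left(M \right)} = 17 \cdot 2 M = 34 M$)
$\frac{N{\left(-59 \right)}}{13037} = \frac{34 \left(-59\right)}{13037} = \left(-2006\right) \frac{1}{13037} = - \frac{2006}{13037}$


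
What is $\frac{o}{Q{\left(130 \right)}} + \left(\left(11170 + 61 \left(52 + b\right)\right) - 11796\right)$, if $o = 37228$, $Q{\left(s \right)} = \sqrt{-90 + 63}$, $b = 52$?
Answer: $5718 - \frac{37228 i \sqrt{3}}{9} \approx 5718.0 - 7164.5 i$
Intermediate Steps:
$Q{\left(s \right)} = 3 i \sqrt{3}$ ($Q{\left(s \right)} = \sqrt{-27} = 3 i \sqrt{3}$)
$\frac{o}{Q{\left(130 \right)}} + \left(\left(11170 + 61 \left(52 + b\right)\right) - 11796\right) = \frac{37228}{3 i \sqrt{3}} - \left(626 - 61 \left(52 + 52\right)\right) = 37228 \left(- \frac{i \sqrt{3}}{9}\right) + \left(\left(11170 + 61 \cdot 104\right) - 11796\right) = - \frac{37228 i \sqrt{3}}{9} + \left(\left(11170 + 6344\right) - 11796\right) = - \frac{37228 i \sqrt{3}}{9} + \left(17514 - 11796\right) = - \frac{37228 i \sqrt{3}}{9} + 5718 = 5718 - \frac{37228 i \sqrt{3}}{9}$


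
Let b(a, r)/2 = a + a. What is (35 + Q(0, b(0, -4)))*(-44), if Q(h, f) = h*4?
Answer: -1540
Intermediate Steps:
b(a, r) = 4*a (b(a, r) = 2*(a + a) = 2*(2*a) = 4*a)
Q(h, f) = 4*h
(35 + Q(0, b(0, -4)))*(-44) = (35 + 4*0)*(-44) = (35 + 0)*(-44) = 35*(-44) = -1540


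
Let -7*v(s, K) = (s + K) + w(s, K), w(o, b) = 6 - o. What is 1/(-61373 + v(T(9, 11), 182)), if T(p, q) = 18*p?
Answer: -7/429799 ≈ -1.6287e-5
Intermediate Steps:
v(s, K) = -6/7 - K/7 (v(s, K) = -((s + K) + (6 - s))/7 = -((K + s) + (6 - s))/7 = -(6 + K)/7 = -6/7 - K/7)
1/(-61373 + v(T(9, 11), 182)) = 1/(-61373 + (-6/7 - ⅐*182)) = 1/(-61373 + (-6/7 - 26)) = 1/(-61373 - 188/7) = 1/(-429799/7) = -7/429799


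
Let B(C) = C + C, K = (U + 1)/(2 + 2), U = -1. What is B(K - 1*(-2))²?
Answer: 16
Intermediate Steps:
K = 0 (K = (-1 + 1)/(2 + 2) = 0/4 = 0*(¼) = 0)
B(C) = 2*C
B(K - 1*(-2))² = (2*(0 - 1*(-2)))² = (2*(0 + 2))² = (2*2)² = 4² = 16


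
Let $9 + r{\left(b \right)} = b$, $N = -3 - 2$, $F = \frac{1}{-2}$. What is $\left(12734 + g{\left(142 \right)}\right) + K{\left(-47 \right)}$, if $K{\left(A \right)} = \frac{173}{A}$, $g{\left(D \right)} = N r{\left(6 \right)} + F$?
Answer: $\frac{1198013}{94} \approx 12745.0$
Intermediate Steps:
$F = - \frac{1}{2} \approx -0.5$
$N = -5$ ($N = -3 - 2 = -5$)
$r{\left(b \right)} = -9 + b$
$g{\left(D \right)} = \frac{29}{2}$ ($g{\left(D \right)} = - 5 \left(-9 + 6\right) - \frac{1}{2} = \left(-5\right) \left(-3\right) - \frac{1}{2} = 15 - \frac{1}{2} = \frac{29}{2}$)
$\left(12734 + g{\left(142 \right)}\right) + K{\left(-47 \right)} = \left(12734 + \frac{29}{2}\right) + \frac{173}{-47} = \frac{25497}{2} + 173 \left(- \frac{1}{47}\right) = \frac{25497}{2} - \frac{173}{47} = \frac{1198013}{94}$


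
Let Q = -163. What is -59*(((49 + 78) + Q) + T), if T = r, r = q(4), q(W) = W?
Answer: 1888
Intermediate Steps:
r = 4
T = 4
-59*(((49 + 78) + Q) + T) = -59*(((49 + 78) - 163) + 4) = -59*((127 - 163) + 4) = -59*(-36 + 4) = -59*(-32) = 1888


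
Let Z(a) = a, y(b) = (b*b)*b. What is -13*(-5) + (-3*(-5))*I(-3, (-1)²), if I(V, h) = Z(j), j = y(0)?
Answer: 65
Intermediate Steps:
y(b) = b³ (y(b) = b²*b = b³)
j = 0 (j = 0³ = 0)
I(V, h) = 0
-13*(-5) + (-3*(-5))*I(-3, (-1)²) = -13*(-5) - 3*(-5)*0 = 65 + 15*0 = 65 + 0 = 65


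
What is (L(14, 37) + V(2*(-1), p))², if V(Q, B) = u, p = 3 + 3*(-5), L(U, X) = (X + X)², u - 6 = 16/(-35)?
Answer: 36807957316/1225 ≈ 3.0047e+7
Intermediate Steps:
u = 194/35 (u = 6 + 16/(-35) = 6 + 16*(-1/35) = 6 - 16/35 = 194/35 ≈ 5.5429)
L(U, X) = 4*X² (L(U, X) = (2*X)² = 4*X²)
p = -12 (p = 3 - 15 = -12)
V(Q, B) = 194/35
(L(14, 37) + V(2*(-1), p))² = (4*37² + 194/35)² = (4*1369 + 194/35)² = (5476 + 194/35)² = (191854/35)² = 36807957316/1225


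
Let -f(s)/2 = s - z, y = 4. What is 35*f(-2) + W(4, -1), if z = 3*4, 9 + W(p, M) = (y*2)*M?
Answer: 963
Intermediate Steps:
W(p, M) = -9 + 8*M (W(p, M) = -9 + (4*2)*M = -9 + 8*M)
z = 12
f(s) = 24 - 2*s (f(s) = -2*(s - 1*12) = -2*(s - 12) = -2*(-12 + s) = 24 - 2*s)
35*f(-2) + W(4, -1) = 35*(24 - 2*(-2)) + (-9 + 8*(-1)) = 35*(24 + 4) + (-9 - 8) = 35*28 - 17 = 980 - 17 = 963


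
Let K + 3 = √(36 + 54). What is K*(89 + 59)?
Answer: -444 + 444*√10 ≈ 960.05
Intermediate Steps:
K = -3 + 3*√10 (K = -3 + √(36 + 54) = -3 + √90 = -3 + 3*√10 ≈ 6.4868)
K*(89 + 59) = (-3 + 3*√10)*(89 + 59) = (-3 + 3*√10)*148 = -444 + 444*√10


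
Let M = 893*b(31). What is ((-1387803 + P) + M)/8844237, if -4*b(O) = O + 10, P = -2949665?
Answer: -5795495/11792316 ≈ -0.49146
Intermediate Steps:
b(O) = -5/2 - O/4 (b(O) = -(O + 10)/4 = -(10 + O)/4 = -5/2 - O/4)
M = -36613/4 (M = 893*(-5/2 - ¼*31) = 893*(-5/2 - 31/4) = 893*(-41/4) = -36613/4 ≈ -9153.3)
((-1387803 + P) + M)/8844237 = ((-1387803 - 2949665) - 36613/4)/8844237 = (-4337468 - 36613/4)*(1/8844237) = -17386485/4*1/8844237 = -5795495/11792316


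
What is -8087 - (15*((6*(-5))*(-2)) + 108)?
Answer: -9095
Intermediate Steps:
-8087 - (15*((6*(-5))*(-2)) + 108) = -8087 - (15*(-30*(-2)) + 108) = -8087 - (15*60 + 108) = -8087 - (900 + 108) = -8087 - 1*1008 = -8087 - 1008 = -9095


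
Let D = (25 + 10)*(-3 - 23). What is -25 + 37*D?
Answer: -33695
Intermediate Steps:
D = -910 (D = 35*(-26) = -910)
-25 + 37*D = -25 + 37*(-910) = -25 - 33670 = -33695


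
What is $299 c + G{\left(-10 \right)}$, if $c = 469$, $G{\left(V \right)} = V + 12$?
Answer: $140233$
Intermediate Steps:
$G{\left(V \right)} = 12 + V$
$299 c + G{\left(-10 \right)} = 299 \cdot 469 + \left(12 - 10\right) = 140231 + 2 = 140233$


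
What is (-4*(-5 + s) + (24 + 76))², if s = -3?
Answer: 17424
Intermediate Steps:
(-4*(-5 + s) + (24 + 76))² = (-4*(-5 - 3) + (24 + 76))² = (-4*(-8) + 100)² = (32 + 100)² = 132² = 17424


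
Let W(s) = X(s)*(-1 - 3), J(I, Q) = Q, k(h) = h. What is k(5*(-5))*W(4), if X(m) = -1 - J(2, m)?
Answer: -500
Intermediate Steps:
X(m) = -1 - m
W(s) = 4 + 4*s (W(s) = (-1 - s)*(-1 - 3) = (-1 - s)*(-4) = 4 + 4*s)
k(5*(-5))*W(4) = (5*(-5))*(4 + 4*4) = -25*(4 + 16) = -25*20 = -500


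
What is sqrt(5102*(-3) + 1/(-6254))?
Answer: 5*I*sqrt(23946247046)/6254 ≈ 123.72*I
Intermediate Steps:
sqrt(5102*(-3) + 1/(-6254)) = sqrt(-15306 - 1/6254) = sqrt(-95723725/6254) = 5*I*sqrt(23946247046)/6254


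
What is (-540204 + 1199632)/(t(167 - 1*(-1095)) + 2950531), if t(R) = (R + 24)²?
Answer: 94204/657761 ≈ 0.14322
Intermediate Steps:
t(R) = (24 + R)²
(-540204 + 1199632)/(t(167 - 1*(-1095)) + 2950531) = (-540204 + 1199632)/((24 + (167 - 1*(-1095)))² + 2950531) = 659428/((24 + (167 + 1095))² + 2950531) = 659428/((24 + 1262)² + 2950531) = 659428/(1286² + 2950531) = 659428/(1653796 + 2950531) = 659428/4604327 = 659428*(1/4604327) = 94204/657761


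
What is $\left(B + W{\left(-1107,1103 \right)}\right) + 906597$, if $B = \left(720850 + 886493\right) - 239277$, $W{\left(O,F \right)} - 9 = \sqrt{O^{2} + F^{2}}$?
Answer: $2274672 + \sqrt{2442058} \approx 2.2762 \cdot 10^{6}$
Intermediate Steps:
$W{\left(O,F \right)} = 9 + \sqrt{F^{2} + O^{2}}$ ($W{\left(O,F \right)} = 9 + \sqrt{O^{2} + F^{2}} = 9 + \sqrt{F^{2} + O^{2}}$)
$B = 1368066$ ($B = 1607343 - 239277 = 1368066$)
$\left(B + W{\left(-1107,1103 \right)}\right) + 906597 = \left(1368066 + \left(9 + \sqrt{1103^{2} + \left(-1107\right)^{2}}\right)\right) + 906597 = \left(1368066 + \left(9 + \sqrt{1216609 + 1225449}\right)\right) + 906597 = \left(1368066 + \left(9 + \sqrt{2442058}\right)\right) + 906597 = \left(1368075 + \sqrt{2442058}\right) + 906597 = 2274672 + \sqrt{2442058}$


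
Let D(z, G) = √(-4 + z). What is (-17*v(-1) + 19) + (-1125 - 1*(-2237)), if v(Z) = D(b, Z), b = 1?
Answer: 1131 - 17*I*√3 ≈ 1131.0 - 29.445*I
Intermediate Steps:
v(Z) = I*√3 (v(Z) = √(-4 + 1) = √(-3) = I*√3)
(-17*v(-1) + 19) + (-1125 - 1*(-2237)) = (-17*I*√3 + 19) + (-1125 - 1*(-2237)) = (-17*I*√3 + 19) + (-1125 + 2237) = (19 - 17*I*√3) + 1112 = 1131 - 17*I*√3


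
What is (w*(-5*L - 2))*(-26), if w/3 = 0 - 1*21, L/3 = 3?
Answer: -76986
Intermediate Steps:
L = 9 (L = 3*3 = 9)
w = -63 (w = 3*(0 - 1*21) = 3*(0 - 21) = 3*(-21) = -63)
(w*(-5*L - 2))*(-26) = -63*(-5*9 - 2)*(-26) = -63*(-45 - 2)*(-26) = -63*(-47)*(-26) = 2961*(-26) = -76986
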